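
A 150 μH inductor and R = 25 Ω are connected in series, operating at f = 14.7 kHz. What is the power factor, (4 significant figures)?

ω = 2πf = 92360 rad/s
X_L = ωL = 13.85 Ω
Z = 25.00 + j13.85 Ω
|Z| = √(25.00² + 13.85²) = 28.58 Ω
∠Z = arctan(13.85/25.00) = 28.99°
cos φ = cos(28.99°) = 0.8747

0.8747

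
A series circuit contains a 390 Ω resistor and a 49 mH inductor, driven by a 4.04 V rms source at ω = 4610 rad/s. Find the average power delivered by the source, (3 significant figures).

X_L = ωL = 226 Ω
Z = 390 + j226 Ω
|Z| = √(390² + 226²) = 451 Ω
∠Z = arctan(226/390) = 30.1°
I = V/|Z| = 8.96 mA
P = VI cos φ = 4.04 × 0.00896 × cos(30.1°) = 31.3 mW

31.3 mW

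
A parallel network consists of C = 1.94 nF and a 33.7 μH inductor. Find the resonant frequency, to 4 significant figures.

ω₀ = 1/√(LC) = 1/√(3.37e-05 × 1.94e-09) = 3.911e+06 rad/s
f₀ = ω₀/(2π) = 622.4 kHz

622.4 kHz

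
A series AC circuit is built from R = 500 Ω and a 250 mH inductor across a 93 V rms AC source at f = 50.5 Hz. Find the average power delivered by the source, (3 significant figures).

ω = 2πf = 317.3 rad/s
X_L = ωL = 79.3 Ω
Z = 500 + j79.3 Ω
|Z| = √(500² + 79.3²) = 506 Ω
∠Z = arctan(79.3/500) = 9.01°
I = V/|Z| = 184 mA
P = VI cos φ = 93 × 0.184 × cos(9.01°) = 16.9 W

16.9 W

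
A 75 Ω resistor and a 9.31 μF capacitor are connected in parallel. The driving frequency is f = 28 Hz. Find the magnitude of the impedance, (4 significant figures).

ω = 2πf = 175.9 rad/s
X_C = 1/(ωC) = 610.5 Ω
Parallel: admittances add. Y = 1/R + jωC
Y = (0.01333 + j0.001638) S
|Y| = 0.01343 S → |Z| = 1/|Y| = 74.44 Ω, ∠Z = −∠Y = -7.003°

74.44 Ω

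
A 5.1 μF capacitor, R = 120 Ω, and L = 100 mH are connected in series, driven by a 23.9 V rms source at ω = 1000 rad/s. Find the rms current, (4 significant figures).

X_L = ωL = 100.0 Ω
X_C = 1/(ωC) = 196.1 Ω
Net reactance X = X_L − X_C = -96.08 Ω
Z = 120.0 − j96.08 Ω
|Z| = √(120.0² + 96.08²) = 153.7 Ω
I = V/|Z| = 23.9/153.7 = 155.5 mA

155.5 mA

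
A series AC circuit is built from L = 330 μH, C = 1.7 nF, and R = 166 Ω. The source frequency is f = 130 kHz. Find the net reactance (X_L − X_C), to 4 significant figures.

-450.6 Ω

ω = 2πf = 816800 rad/s
X_L = ωL = 269.5 Ω
X_C = 1/(ωC) = 720.2 Ω
X = 269.5 − 720.2 = -450.6 Ω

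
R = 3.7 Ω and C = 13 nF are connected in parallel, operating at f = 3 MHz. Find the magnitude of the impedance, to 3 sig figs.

ω = 2πf = 1.885e+07 rad/s
X_C = 1/(ωC) = 4.08 Ω
Parallel: admittances add. Y = 1/R + jωC
Y = (0.270 + j0.245) S
|Y| = 0.365 S → |Z| = 1/|Y| = 2.74 Ω, ∠Z = −∠Y = -42.2°

2.74 Ω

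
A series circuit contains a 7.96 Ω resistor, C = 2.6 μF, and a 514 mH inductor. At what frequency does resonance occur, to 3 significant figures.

138 Hz

ω₀ = 1/√(LC) = 1/√(0.514 × 2.6e-06) = 865.0 rad/s
f₀ = ω₀/(2π) = 138 Hz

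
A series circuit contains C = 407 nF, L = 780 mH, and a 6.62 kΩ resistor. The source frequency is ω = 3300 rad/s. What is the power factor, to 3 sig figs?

X_L = ωL = 2570 Ω
X_C = 1/(ωC) = 745 Ω
Net reactance X = X_L − X_C = 1830 Ω
Z = 6620 + j1830 Ω
|Z| = √(6620² + 1830²) = 6870 Ω
∠Z = arctan(1830/6620) = 15.4°
cos φ = cos(15.4°) = 0.964

0.964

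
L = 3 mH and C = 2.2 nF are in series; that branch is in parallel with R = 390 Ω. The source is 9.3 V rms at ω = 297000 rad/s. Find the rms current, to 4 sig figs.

27.93 mA

X_L = ωL = 891.0 Ω
X_C = 1/(ωC) = 1530 Ω
Branch 1: Z₁ = R = 390.0 Ω
Branch 2 (series LC): Z₂ = j(X_L − X_C) = −j639.5 Ω
Parallel: Z = Z₁Z₂/(Z₁+Z₂), |Z| = 333.0 Ω, ∠Z = -31.38°
I = V/|Z| = 9.3/333.0 = 27.93 mA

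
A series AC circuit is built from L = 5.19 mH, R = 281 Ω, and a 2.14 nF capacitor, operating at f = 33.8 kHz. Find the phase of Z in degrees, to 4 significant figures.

-75.65°

ω = 2πf = 212400 rad/s
X_L = ωL = 1102 Ω
X_C = 1/(ωC) = 2200 Ω
Net reactance X = X_L − X_C = -1098 Ω
Z = 281.0 − j1098 Ω
|Z| = √(281.0² + 1098²) = 1134 Ω
∠Z = arctan(-1098/281.0) = -75.65°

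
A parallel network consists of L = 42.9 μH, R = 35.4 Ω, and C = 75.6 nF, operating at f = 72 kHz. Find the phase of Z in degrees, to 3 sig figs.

ω = 2πf = 452400 rad/s
X_L = ωL = 19.4 Ω
X_C = 1/(ωC) = 29.2 Ω
Parallel: admittances add. Y = 1/R + 1/(jωL) + jωC
Y = (0.0282 − j0.0173) S
|Y| = 0.0331 S → |Z| = 1/|Y| = 30.2 Ω, ∠Z = −∠Y = 31.5°

31.5°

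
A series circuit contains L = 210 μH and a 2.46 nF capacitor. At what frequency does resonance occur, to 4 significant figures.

221.4 kHz

ω₀ = 1/√(LC) = 1/√(0.00021 × 2.46e-09) = 1.391e+06 rad/s
f₀ = ω₀/(2π) = 221.4 kHz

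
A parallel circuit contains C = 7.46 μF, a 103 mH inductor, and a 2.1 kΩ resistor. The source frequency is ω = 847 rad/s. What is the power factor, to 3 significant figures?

0.0922

X_L = ωL = 87.2 Ω
X_C = 1/(ωC) = 158 Ω
Parallel: admittances add. Y = 1/R + 1/(jωL) + jωC
Y = (0.000476 − j0.00514) S
|Y| = 0.00517 S → |Z| = 1/|Y| = 194 Ω, ∠Z = −∠Y = 84.7°
cos φ = cos(84.7°) = 0.0922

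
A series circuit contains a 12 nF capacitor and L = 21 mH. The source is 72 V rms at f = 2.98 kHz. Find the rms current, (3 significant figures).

17.7 mA

ω = 2πf = 18720 rad/s
X_L = ωL = 393 Ω
X_C = 1/(ωC) = 4450 Ω
Net reactance X = X_L − X_C = -4060 Ω
Z = − j4060 Ω
|Z| = √(0² + 4060²) = 4060 Ω
I = V/|Z| = 72/4060 = 17.7 mA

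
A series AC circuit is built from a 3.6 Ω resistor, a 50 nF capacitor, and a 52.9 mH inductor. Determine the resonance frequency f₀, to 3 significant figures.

ω₀ = 1/√(LC) = 1/√(0.0529 × 5e-08) = 19440 rad/s
f₀ = ω₀/(2π) = 3.09 kHz

3.09 kHz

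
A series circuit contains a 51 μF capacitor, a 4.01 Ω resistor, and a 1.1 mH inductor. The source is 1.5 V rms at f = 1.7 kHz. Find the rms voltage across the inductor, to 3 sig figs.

ω = 2πf = 10680 rad/s
X_L = ωL = 11.7 Ω
X_C = 1/(ωC) = 1.84 Ω
Net reactance X = X_L − X_C = 9.91 Ω
Z = 4.01 + j9.91 Ω
|Z| = √(4.01² + 9.91²) = 10.7 Ω
I = V/|Z| = 140 mA
V_L = I·|Z_L| = 0.140 × 11.7 = 1.65 V

1.65 V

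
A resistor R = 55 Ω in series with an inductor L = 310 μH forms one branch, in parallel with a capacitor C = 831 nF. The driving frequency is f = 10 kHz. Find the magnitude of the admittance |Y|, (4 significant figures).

ω = 2πf = 62830 rad/s
X_L = ωL = 19.48 Ω
X_C = 1/(ωC) = 19.15 Ω
Branch 1 (R+jX_L): Z₁ = 55.00 + j19.48 Ω, |Z₁| = 58.35 Ω
Branch 2 (−jX_C): Z₂ = −j19.15 Ω
Parallel: Z = Z₁Z₂/(Z₁+Z₂), |Z| = 20.32 Ω, ∠Z = -70.84°
|Y| = 1/|Z| = 49.22 mS

49.22 mS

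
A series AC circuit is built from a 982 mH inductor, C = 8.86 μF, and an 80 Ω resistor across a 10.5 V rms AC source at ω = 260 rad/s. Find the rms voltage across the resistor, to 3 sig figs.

4.29 V

X_L = ωL = 255 Ω
X_C = 1/(ωC) = 434 Ω
Net reactance X = X_L − X_C = -179 Ω
Z = 80.0 − j179 Ω
|Z| = √(80.0² + 179²) = 196 Ω
I = V/|Z| = 53.6 mA
V_R = I·|Z_R| = 0.0536 × 80.0 = 4.29 V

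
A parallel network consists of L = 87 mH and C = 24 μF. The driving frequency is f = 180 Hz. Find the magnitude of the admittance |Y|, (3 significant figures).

17.0 mS

ω = 2πf = 1131 rad/s
X_L = ωL = 98.4 Ω
X_C = 1/(ωC) = 36.8 Ω
Parallel: admittances add. Y = 1/(jωL) + jωC
Y = (0 + j0.0170) S
|Y| = 0.0170 S → |Z| = 1/|Y| = 58.9 Ω, ∠Z = −∠Y = -90.0°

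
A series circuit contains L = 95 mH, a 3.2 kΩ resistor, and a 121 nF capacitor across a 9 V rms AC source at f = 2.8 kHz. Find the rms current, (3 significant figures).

2.63 mA

ω = 2πf = 17590 rad/s
X_L = ωL = 1670 Ω
X_C = 1/(ωC) = 470 Ω
Net reactance X = X_L − X_C = 1200 Ω
Z = 3200 + j1200 Ω
|Z| = √(3200² + 1200²) = 3420 Ω
I = V/|Z| = 9/3420 = 2.63 mA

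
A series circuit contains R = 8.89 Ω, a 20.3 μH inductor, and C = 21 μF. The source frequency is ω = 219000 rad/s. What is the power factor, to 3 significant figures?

0.903

X_L = ωL = 4.45 Ω
X_C = 1/(ωC) = 0.217 Ω
Net reactance X = X_L − X_C = 4.23 Ω
Z = 8.89 + j4.23 Ω
|Z| = √(8.89² + 4.23²) = 9.84 Ω
∠Z = arctan(4.23/8.89) = 25.4°
cos φ = cos(25.4°) = 0.903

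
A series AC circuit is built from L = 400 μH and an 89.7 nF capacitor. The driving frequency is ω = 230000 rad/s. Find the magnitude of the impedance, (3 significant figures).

X_L = ωL = 92.0 Ω
X_C = 1/(ωC) = 48.5 Ω
Net reactance X = X_L − X_C = 43.5 Ω
Z = j43.5 Ω
|Z| = √(0² + 43.5²) = 43.5 Ω

43.5 Ω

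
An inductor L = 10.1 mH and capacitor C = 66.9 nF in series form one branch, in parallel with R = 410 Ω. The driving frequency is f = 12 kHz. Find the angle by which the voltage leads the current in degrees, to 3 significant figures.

ω = 2πf = 75400 rad/s
X_L = ωL = 762 Ω
X_C = 1/(ωC) = 198 Ω
Branch 1: Z₁ = R = 410 Ω
Branch 2 (series LC): Z₂ = j(X_L − X_C) = j563 Ω
Parallel: Z = Z₁Z₂/(Z₁+Z₂), |Z| = 331 Ω, ∠Z = 36.1°

36.1°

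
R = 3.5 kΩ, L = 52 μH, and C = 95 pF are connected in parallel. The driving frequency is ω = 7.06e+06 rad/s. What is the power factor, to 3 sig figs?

X_L = ωL = 367 Ω
X_C = 1/(ωC) = 1490 Ω
Parallel: admittances add. Y = 1/R + 1/(jωL) + jωC
Y = (0.000286 − j0.00205) S
|Y| = 0.00207 S → |Z| = 1/|Y| = 482 Ω, ∠Z = −∠Y = 82.1°
cos φ = cos(82.1°) = 0.138

0.138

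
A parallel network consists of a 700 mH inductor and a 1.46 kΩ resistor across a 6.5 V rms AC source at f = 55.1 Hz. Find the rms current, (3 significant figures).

ω = 2πf = 346.2 rad/s
X_L = ωL = 242 Ω
Parallel: admittances add. Y = 1/R + 1/(jωL)
Y = (0.000685 − j0.00413) S
|Y| = 0.00418 S → |Z| = 1/|Y| = 239 Ω, ∠Z = −∠Y = 80.6°
I = V/|Z| = 6.5/239 = 27.2 mA

27.2 mA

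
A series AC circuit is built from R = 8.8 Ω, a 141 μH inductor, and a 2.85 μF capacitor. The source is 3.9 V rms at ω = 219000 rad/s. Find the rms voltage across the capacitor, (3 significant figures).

X_L = ωL = 30.9 Ω
X_C = 1/(ωC) = 1.60 Ω
Net reactance X = X_L − X_C = 29.3 Ω
Z = 8.80 + j29.3 Ω
|Z| = √(8.80² + 29.3²) = 30.6 Ω
I = V/|Z| = 128 mA
V_C = I·|Z_C| = 0.128 × 1.60 = 0.204 V

0.204 V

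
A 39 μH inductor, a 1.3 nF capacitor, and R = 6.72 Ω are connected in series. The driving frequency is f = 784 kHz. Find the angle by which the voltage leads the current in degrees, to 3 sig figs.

ω = 2πf = 4.926e+06 rad/s
X_L = ωL = 192 Ω
X_C = 1/(ωC) = 156 Ω
Net reactance X = X_L − X_C = 36.0 Ω
Z = 6.72 + j36.0 Ω
|Z| = √(6.72² + 36.0²) = 36.6 Ω
∠Z = arctan(36.0/6.72) = 79.4°

79.4°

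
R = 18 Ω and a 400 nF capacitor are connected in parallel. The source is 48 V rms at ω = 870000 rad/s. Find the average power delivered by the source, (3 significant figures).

X_C = 1/(ωC) = 2.87 Ω
Parallel: admittances add. Y = 1/R + jωC
Y = (0.0556 + j0.348) S
|Y| = 0.352 S → |Z| = 1/|Y| = 2.84 Ω, ∠Z = −∠Y = -80.9°
I = V/|Z| = 16.9 A
P = VI cos φ = 48 × 16.9 × cos(-80.9°) = 128 W

128 W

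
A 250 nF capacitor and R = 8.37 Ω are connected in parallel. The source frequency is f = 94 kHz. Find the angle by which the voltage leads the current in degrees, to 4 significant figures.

ω = 2πf = 590600 rad/s
X_C = 1/(ωC) = 6.773 Ω
Parallel: admittances add. Y = 1/R + jωC
Y = (0.1195 + j0.1477) S
|Y| = 0.1899 S → |Z| = 1/|Y| = 5.265 Ω, ∠Z = −∠Y = -51.02°

-51.02°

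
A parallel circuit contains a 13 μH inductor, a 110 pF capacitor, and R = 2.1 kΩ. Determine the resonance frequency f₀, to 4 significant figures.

4.209 MHz

ω₀ = 1/√(LC) = 1/√(1.3e-05 × 1.1e-10) = 2.644e+07 rad/s
f₀ = ω₀/(2π) = 4.209 MHz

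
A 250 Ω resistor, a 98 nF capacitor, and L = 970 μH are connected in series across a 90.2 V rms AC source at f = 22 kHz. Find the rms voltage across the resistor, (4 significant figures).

87.69 V

ω = 2πf = 138200 rad/s
X_L = ωL = 134.1 Ω
X_C = 1/(ωC) = 73.82 Ω
Net reactance X = X_L − X_C = 60.26 Ω
Z = 250.0 + j60.26 Ω
|Z| = √(250.0² + 60.26²) = 257.2 Ω
I = V/|Z| = 350.8 mA
V_R = I·|Z_R| = 0.3508 × 250.0 = 87.69 V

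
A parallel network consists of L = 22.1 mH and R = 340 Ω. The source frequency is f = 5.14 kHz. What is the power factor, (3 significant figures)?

ω = 2πf = 32300 rad/s
X_L = ωL = 714 Ω
Parallel: admittances add. Y = 1/R + 1/(jωL)
Y = (0.00294 − j0.00140) S
|Y| = 0.00326 S → |Z| = 1/|Y| = 307 Ω, ∠Z = −∠Y = 25.5°
cos φ = cos(25.5°) = 0.903

0.903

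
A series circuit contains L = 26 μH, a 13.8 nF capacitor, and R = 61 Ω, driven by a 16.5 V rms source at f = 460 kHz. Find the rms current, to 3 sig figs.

209 mA

ω = 2πf = 2.89e+06 rad/s
X_L = ωL = 75.1 Ω
X_C = 1/(ωC) = 25.1 Ω
Net reactance X = X_L − X_C = 50.1 Ω
Z = 61.0 + j50.1 Ω
|Z| = √(61.0² + 50.1²) = 78.9 Ω
I = V/|Z| = 16.5/78.9 = 209 mA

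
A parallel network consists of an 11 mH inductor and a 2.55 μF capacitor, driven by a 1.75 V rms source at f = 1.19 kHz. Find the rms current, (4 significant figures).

ω = 2πf = 7477 rad/s
X_L = ωL = 82.25 Ω
X_C = 1/(ωC) = 52.45 Ω
Parallel: admittances add. Y = 1/(jωL) + jωC
Y = (0 + j0.006908) S
|Y| = 0.006908 S → |Z| = 1/|Y| = 144.8 Ω, ∠Z = −∠Y = -90.00°
I = V/|Z| = 1.75/144.8 = 12.09 mA

12.09 mA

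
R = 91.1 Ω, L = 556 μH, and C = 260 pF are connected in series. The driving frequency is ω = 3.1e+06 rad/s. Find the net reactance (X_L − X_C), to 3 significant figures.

X_L = ωL = 1720 Ω
X_C = 1/(ωC) = 1240 Ω
X = 1720 − 1240 = 483 Ω

483 Ω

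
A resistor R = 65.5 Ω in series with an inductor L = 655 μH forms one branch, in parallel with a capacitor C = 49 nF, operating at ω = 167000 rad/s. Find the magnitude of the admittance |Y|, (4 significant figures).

X_L = ωL = 109.4 Ω
X_C = 1/(ωC) = 122.2 Ω
Branch 1 (R+jX_L): Z₁ = 65.50 + j109.4 Ω, |Z₁| = 127.5 Ω
Branch 2 (−jX_C): Z₂ = −j122.2 Ω
Parallel: Z = Z₁Z₂/(Z₁+Z₂), |Z| = 233.4 Ω, ∠Z = -19.84°
|Y| = 1/|Z| = 4.284 mS

4.284 mS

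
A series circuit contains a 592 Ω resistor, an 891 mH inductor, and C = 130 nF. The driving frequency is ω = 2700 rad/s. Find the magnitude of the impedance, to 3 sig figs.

740 Ω

X_L = ωL = 2410 Ω
X_C = 1/(ωC) = 2850 Ω
Net reactance X = X_L − X_C = -443 Ω
Z = 592 − j443 Ω
|Z| = √(592² + 443²) = 740 Ω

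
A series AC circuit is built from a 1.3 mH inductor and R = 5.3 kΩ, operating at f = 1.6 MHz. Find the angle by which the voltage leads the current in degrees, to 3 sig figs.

ω = 2πf = 1.005e+07 rad/s
X_L = ωL = 13100 Ω
Z = 5300 + j13100 Ω
|Z| = √(5300² + 13100²) = 14100 Ω
∠Z = arctan(13100/5300) = 67.9°

67.9°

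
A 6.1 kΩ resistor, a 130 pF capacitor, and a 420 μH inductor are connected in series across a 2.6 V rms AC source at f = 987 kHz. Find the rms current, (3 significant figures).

416 μA

ω = 2πf = 6.202e+06 rad/s
X_L = ωL = 2600 Ω
X_C = 1/(ωC) = 1240 Ω
Net reactance X = X_L − X_C = 1360 Ω
Z = 6100 + j1360 Ω
|Z| = √(6100² + 1360²) = 6250 Ω
I = V/|Z| = 2.6/6250 = 416 μA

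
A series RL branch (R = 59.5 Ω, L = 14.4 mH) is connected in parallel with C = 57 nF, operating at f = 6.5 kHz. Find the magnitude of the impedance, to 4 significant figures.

ω = 2πf = 40840 rad/s
X_L = ωL = 588.1 Ω
X_C = 1/(ωC) = 429.6 Ω
Branch 1 (R+jX_L): Z₁ = 59.50 + j588.1 Ω, |Z₁| = 591.1 Ω
Branch 2 (−jX_C): Z₂ = −j429.6 Ω
Parallel: Z = Z₁Z₂/(Z₁+Z₂), |Z| = 1500 Ω, ∠Z = -75.21°

1500 Ω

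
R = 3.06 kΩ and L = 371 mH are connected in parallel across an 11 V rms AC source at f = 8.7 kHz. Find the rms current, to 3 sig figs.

ω = 2πf = 54660 rad/s
X_L = ωL = 20300 Ω
Parallel: admittances add. Y = 1/R + 1/(jωL)
Y = (0.000327 − j4.93e-05) S
|Y| = 0.000330 S → |Z| = 1/|Y| = 3030 Ω, ∠Z = −∠Y = 8.58°
I = V/|Z| = 11/3030 = 3.64 mA

3.64 mA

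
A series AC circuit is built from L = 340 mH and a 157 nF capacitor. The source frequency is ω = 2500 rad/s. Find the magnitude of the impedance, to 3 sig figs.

1700 Ω

X_L = ωL = 850 Ω
X_C = 1/(ωC) = 2550 Ω
Net reactance X = X_L − X_C = -1700 Ω
Z = − j1700 Ω
|Z| = √(0² + 1700²) = 1700 Ω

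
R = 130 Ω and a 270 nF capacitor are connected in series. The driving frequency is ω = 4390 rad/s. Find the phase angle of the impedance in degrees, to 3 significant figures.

X_C = 1/(ωC) = 844 Ω
Z = 130 − j844 Ω
|Z| = √(130² + 844²) = 854 Ω
∠Z = arctan(-844/130) = -81.2°

-81.2°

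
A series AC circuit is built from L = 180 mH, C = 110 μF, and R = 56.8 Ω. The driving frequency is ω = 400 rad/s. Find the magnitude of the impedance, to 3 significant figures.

X_L = ωL = 72.0 Ω
X_C = 1/(ωC) = 22.7 Ω
Net reactance X = X_L − X_C = 49.3 Ω
Z = 56.8 + j49.3 Ω
|Z| = √(56.8² + 49.3²) = 75.2 Ω

75.2 Ω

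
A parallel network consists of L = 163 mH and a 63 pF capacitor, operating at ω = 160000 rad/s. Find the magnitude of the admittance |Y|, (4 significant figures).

X_L = ωL = 26080 Ω
X_C = 1/(ωC) = 99210 Ω
Parallel: admittances add. Y = 1/(jωL) + jωC
Y = (0 − j2.826e-05) S
|Y| = 2.826e-05 S → |Z| = 1/|Y| = 35380 Ω, ∠Z = −∠Y = 90.00°

28.26 μS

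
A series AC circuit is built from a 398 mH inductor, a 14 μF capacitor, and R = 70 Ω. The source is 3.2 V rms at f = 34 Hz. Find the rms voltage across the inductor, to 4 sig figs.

ω = 2πf = 213.6 rad/s
X_L = ωL = 85.02 Ω
X_C = 1/(ωC) = 334.4 Ω
Net reactance X = X_L − X_C = -249.3 Ω
Z = 70.00 − j249.3 Ω
|Z| = √(70.00² + 249.3²) = 259.0 Ω
I = V/|Z| = 12.36 mA
V_L = I·|Z_L| = 0.01236 × 85.02 = 1.051 V

1.051 V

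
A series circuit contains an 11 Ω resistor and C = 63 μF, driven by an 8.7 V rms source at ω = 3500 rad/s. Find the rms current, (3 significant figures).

X_C = 1/(ωC) = 4.54 Ω
Z = 11.0 − j4.54 Ω
|Z| = √(11.0² + 4.54²) = 11.9 Ω
I = V/|Z| = 8.7/11.9 = 731 mA

731 mA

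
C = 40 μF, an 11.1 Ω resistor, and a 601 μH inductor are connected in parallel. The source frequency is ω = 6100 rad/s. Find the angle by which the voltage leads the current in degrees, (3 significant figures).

X_L = ωL = 3.67 Ω
X_C = 1/(ωC) = 4.10 Ω
Parallel: admittances add. Y = 1/R + 1/(jωL) + jωC
Y = (0.0901 − j0.0288) S
|Y| = 0.0946 S → |Z| = 1/|Y| = 10.6 Ω, ∠Z = −∠Y = 17.7°

17.7°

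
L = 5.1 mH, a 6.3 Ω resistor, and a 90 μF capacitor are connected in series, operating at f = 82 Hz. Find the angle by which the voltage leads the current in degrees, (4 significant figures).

ω = 2πf = 515.2 rad/s
X_L = ωL = 2.628 Ω
X_C = 1/(ωC) = 21.57 Ω
Net reactance X = X_L − X_C = -18.94 Ω
Z = 6.300 − j18.94 Ω
|Z| = √(6.300² + 18.94²) = 19.96 Ω
∠Z = arctan(-18.94/6.300) = -71.60°

-71.60°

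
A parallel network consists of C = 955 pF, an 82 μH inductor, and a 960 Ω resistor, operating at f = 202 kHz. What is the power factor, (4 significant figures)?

ω = 2πf = 1.269e+06 rad/s
X_L = ωL = 104.1 Ω
X_C = 1/(ωC) = 825.0 Ω
Parallel: admittances add. Y = 1/R + 1/(jωL) + jωC
Y = (0.001042 − j0.008396) S
|Y| = 0.008461 S → |Z| = 1/|Y| = 118.2 Ω, ∠Z = −∠Y = 82.93°
cos φ = cos(82.93°) = 0.1231

0.1231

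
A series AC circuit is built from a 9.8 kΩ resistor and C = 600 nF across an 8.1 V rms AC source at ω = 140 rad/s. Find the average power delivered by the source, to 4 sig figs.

X_C = 1/(ωC) = 11900 Ω
Z = 9800 − j11900 Ω
|Z| = √(9800² + 11900²) = 15420 Ω
∠Z = arctan(-11900/9800) = -50.54°
I = V/|Z| = 525.3 μA
P = VI cos φ = 8.1 × 0.0005253 × cos(-50.54°) = 2.704 mW

2.704 mW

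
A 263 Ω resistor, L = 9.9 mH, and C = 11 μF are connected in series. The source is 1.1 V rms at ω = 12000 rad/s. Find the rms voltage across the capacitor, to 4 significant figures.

0.02918 V

X_L = ωL = 118.8 Ω
X_C = 1/(ωC) = 7.576 Ω
Net reactance X = X_L − X_C = 111.2 Ω
Z = 263.0 + j111.2 Ω
|Z| = √(263.0² + 111.2²) = 285.6 Ω
I = V/|Z| = 3.852 mA
V_C = I·|Z_C| = 0.003852 × 7.576 = 0.02918 V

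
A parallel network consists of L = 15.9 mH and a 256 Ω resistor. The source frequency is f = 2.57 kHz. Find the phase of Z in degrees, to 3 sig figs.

ω = 2πf = 16150 rad/s
X_L = ωL = 257 Ω
Parallel: admittances add. Y = 1/R + 1/(jωL)
Y = (0.00391 − j0.00389) S
|Y| = 0.00552 S → |Z| = 1/|Y| = 181 Ω, ∠Z = −∠Y = 44.9°

44.9°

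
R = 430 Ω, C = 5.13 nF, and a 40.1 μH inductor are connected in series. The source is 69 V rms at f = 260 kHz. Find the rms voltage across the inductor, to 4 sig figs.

10.43 V

ω = 2πf = 1.634e+06 rad/s
X_L = ωL = 65.51 Ω
X_C = 1/(ωC) = 119.3 Ω
Net reactance X = X_L − X_C = -53.82 Ω
Z = 430.0 − j53.82 Ω
|Z| = √(430.0² + 53.82²) = 433.4 Ω
I = V/|Z| = 159.2 mA
V_L = I·|Z_L| = 0.1592 × 65.51 = 10.43 V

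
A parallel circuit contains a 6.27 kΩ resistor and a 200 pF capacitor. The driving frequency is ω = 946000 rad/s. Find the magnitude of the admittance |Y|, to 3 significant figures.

X_C = 1/(ωC) = 5290 Ω
Parallel: admittances add. Y = 1/R + jωC
Y = (0.000159 + j0.000189) S
|Y| = 0.000247 S → |Z| = 1/|Y| = 4040 Ω, ∠Z = −∠Y = -49.9°

247 μS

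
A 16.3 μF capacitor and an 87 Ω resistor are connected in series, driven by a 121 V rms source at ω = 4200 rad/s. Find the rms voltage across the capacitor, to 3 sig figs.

20.0 V

X_C = 1/(ωC) = 14.6 Ω
Z = 87.0 − j14.6 Ω
|Z| = √(87.0² + 14.6²) = 88.2 Ω
I = V/|Z| = 1.37 A
V_C = I·|Z_C| = 1.37 × 14.6 = 20.0 V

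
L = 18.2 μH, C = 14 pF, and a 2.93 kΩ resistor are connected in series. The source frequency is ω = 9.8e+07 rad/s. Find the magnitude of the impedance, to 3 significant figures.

3110 Ω

X_L = ωL = 1780 Ω
X_C = 1/(ωC) = 729 Ω
Net reactance X = X_L − X_C = 1050 Ω
Z = 2930 + j1050 Ω
|Z| = √(2930² + 1050²) = 3110 Ω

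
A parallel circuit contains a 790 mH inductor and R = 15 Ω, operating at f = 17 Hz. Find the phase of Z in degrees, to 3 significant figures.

10.1°

ω = 2πf = 106.8 rad/s
X_L = ωL = 84.4 Ω
Parallel: admittances add. Y = 1/R + 1/(jωL)
Y = (0.0667 − j0.0119) S
|Y| = 0.0677 S → |Z| = 1/|Y| = 14.8 Ω, ∠Z = −∠Y = 10.1°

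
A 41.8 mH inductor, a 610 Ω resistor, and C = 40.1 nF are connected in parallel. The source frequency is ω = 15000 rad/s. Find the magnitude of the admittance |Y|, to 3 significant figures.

X_L = ωL = 627 Ω
X_C = 1/(ωC) = 1660 Ω
Parallel: admittances add. Y = 1/R + 1/(jωL) + jωC
Y = (0.00164 − j0.000993) S
|Y| = 0.00192 S → |Z| = 1/|Y| = 522 Ω, ∠Z = −∠Y = 31.2°

1.92 mS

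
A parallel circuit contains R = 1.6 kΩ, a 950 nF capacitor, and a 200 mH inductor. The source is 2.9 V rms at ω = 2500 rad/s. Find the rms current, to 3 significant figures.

2.11 mA

X_L = ωL = 500 Ω
X_C = 1/(ωC) = 421 Ω
Parallel: admittances add. Y = 1/R + 1/(jωL) + jωC
Y = (0.000625 + j0.000375) S
|Y| = 0.000729 S → |Z| = 1/|Y| = 1370 Ω, ∠Z = −∠Y = -31.0°
I = V/|Z| = 2.9/1370 = 2.11 mA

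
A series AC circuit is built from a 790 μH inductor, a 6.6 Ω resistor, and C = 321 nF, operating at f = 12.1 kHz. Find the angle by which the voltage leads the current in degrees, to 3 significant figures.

70.9°

ω = 2πf = 76030 rad/s
X_L = ωL = 60.1 Ω
X_C = 1/(ωC) = 41.0 Ω
Net reactance X = X_L − X_C = 19.1 Ω
Z = 6.60 + j19.1 Ω
|Z| = √(6.60² + 19.1²) = 20.2 Ω
∠Z = arctan(19.1/6.60) = 70.9°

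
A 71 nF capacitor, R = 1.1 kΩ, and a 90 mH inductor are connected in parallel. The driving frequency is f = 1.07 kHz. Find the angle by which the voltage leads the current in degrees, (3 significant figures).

52.3°

ω = 2πf = 6723 rad/s
X_L = ωL = 605 Ω
X_C = 1/(ωC) = 2090 Ω
Parallel: admittances add. Y = 1/R + 1/(jωL) + jωC
Y = (0.000909 − j0.00118) S
|Y| = 0.00149 S → |Z| = 1/|Y| = 673 Ω, ∠Z = −∠Y = 52.3°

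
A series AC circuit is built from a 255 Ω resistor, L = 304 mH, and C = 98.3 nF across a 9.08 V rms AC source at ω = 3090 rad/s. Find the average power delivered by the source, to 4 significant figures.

3.754 mW

X_L = ωL = 939.4 Ω
X_C = 1/(ωC) = 3292 Ω
Net reactance X = X_L − X_C = -2353 Ω
Z = 255.0 − j2353 Ω
|Z| = √(255.0² + 2353²) = 2367 Ω
∠Z = arctan(-2353/255.0) = -83.81°
I = V/|Z| = 3.837 mA
P = VI cos φ = 9.08 × 0.003837 × cos(-83.81°) = 3.754 mW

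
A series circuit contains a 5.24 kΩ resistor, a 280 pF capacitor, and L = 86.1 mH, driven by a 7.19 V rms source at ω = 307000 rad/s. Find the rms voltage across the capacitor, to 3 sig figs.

X_L = ωL = 26400 Ω
X_C = 1/(ωC) = 11600 Ω
Net reactance X = X_L − X_C = 14800 Ω
Z = 5240 + j14800 Ω
|Z| = √(5240² + 14800²) = 15700 Ω
I = V/|Z| = 458 μA
V_C = I·|Z_C| = 0.000458 × 11600 = 5.33 V

5.33 V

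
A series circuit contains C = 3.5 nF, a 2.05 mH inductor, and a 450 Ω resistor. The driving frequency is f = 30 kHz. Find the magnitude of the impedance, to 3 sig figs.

1220 Ω

ω = 2πf = 188500 rad/s
X_L = ωL = 386 Ω
X_C = 1/(ωC) = 1520 Ω
Net reactance X = X_L − X_C = -1130 Ω
Z = 450 − j1130 Ω
|Z| = √(450² + 1130²) = 1220 Ω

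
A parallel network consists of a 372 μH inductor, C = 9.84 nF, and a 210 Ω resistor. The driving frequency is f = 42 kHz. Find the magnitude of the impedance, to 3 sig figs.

ω = 2πf = 263900 rad/s
X_L = ωL = 98.2 Ω
X_C = 1/(ωC) = 385 Ω
Parallel: admittances add. Y = 1/R + 1/(jωL) + jωC
Y = (0.00476 − j0.00759) S
|Y| = 0.00896 S → |Z| = 1/|Y| = 112 Ω, ∠Z = −∠Y = 57.9°

112 Ω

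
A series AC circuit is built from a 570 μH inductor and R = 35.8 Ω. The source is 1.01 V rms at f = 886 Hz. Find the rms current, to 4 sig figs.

ω = 2πf = 5567 rad/s
X_L = ωL = 3.173 Ω
Z = 35.80 + j3.173 Ω
|Z| = √(35.80² + 3.173²) = 35.94 Ω
I = V/|Z| = 1.01/35.94 = 28.10 mA

28.10 mA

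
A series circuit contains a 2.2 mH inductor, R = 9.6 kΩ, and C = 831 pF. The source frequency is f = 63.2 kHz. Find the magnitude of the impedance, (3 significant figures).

9840 Ω

ω = 2πf = 397100 rad/s
X_L = ωL = 874 Ω
X_C = 1/(ωC) = 3030 Ω
Net reactance X = X_L − X_C = -2160 Ω
Z = 9600 − j2160 Ω
|Z| = √(9600² + 2160²) = 9840 Ω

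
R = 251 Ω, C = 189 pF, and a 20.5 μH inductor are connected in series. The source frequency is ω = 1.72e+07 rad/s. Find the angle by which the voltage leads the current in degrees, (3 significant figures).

10.2°

X_L = ωL = 353 Ω
X_C = 1/(ωC) = 308 Ω
Net reactance X = X_L − X_C = 45.0 Ω
Z = 251 + j45.0 Ω
|Z| = √(251² + 45.0²) = 255 Ω
∠Z = arctan(45.0/251) = 10.2°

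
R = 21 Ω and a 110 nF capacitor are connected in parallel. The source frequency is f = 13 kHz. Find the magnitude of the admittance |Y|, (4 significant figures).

48.46 mS

ω = 2πf = 81680 rad/s
X_C = 1/(ωC) = 111.3 Ω
Parallel: admittances add. Y = 1/R + jωC
Y = (0.04762 + j0.008985) S
|Y| = 0.04846 S → |Z| = 1/|Y| = 20.64 Ω, ∠Z = −∠Y = -10.69°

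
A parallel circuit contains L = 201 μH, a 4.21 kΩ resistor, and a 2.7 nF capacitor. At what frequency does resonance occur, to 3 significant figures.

216 kHz

ω₀ = 1/√(LC) = 1/√(0.000201 × 2.7e-09) = 1.357e+06 rad/s
f₀ = ω₀/(2π) = 216 kHz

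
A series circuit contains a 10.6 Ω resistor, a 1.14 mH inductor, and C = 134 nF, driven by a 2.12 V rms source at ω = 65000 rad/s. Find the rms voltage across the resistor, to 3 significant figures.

0.534 V

X_L = ωL = 74.1 Ω
X_C = 1/(ωC) = 115 Ω
Net reactance X = X_L − X_C = -40.7 Ω
Z = 10.6 − j40.7 Ω
|Z| = √(10.6² + 40.7²) = 42.1 Ω
I = V/|Z| = 50.4 mA
V_R = I·|Z_R| = 0.0504 × 10.6 = 0.534 V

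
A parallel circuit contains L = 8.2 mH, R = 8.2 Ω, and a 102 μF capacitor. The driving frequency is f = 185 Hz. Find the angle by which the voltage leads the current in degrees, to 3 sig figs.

ω = 2πf = 1162 rad/s
X_L = ωL = 9.53 Ω
X_C = 1/(ωC) = 8.43 Ω
Parallel: admittances add. Y = 1/R + 1/(jωL) + jωC
Y = (0.122 + j0.0136) S
|Y| = 0.123 S → |Z| = 1/|Y| = 8.15 Ω, ∠Z = −∠Y = -6.39°

-6.39°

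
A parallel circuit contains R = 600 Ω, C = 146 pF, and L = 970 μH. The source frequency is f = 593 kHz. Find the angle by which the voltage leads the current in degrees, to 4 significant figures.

ω = 2πf = 3.726e+06 rad/s
X_L = ωL = 3614 Ω
X_C = 1/(ωC) = 1838 Ω
Parallel: admittances add. Y = 1/R + 1/(jωL) + jωC
Y = (0.001667 + j0.0002673) S
|Y| = 0.001688 S → |Z| = 1/|Y| = 592.4 Ω, ∠Z = −∠Y = -9.111°

-9.111°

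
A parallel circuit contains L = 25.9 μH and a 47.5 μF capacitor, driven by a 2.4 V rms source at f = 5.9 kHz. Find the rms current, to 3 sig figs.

ω = 2πf = 37070 rad/s
X_L = ωL = 0.960 Ω
X_C = 1/(ωC) = 0.568 Ω
Parallel: admittances add. Y = 1/(jωL) + jωC
Y = (0 + j0.719) S
|Y| = 0.719 S → |Z| = 1/|Y| = 1.39 Ω, ∠Z = −∠Y = -90.0°
I = V/|Z| = 2.4/1.39 = 1.73 A

1.73 A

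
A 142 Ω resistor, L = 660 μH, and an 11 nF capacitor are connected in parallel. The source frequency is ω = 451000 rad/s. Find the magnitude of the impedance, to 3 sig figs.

138 Ω

X_L = ωL = 298 Ω
X_C = 1/(ωC) = 202 Ω
Parallel: admittances add. Y = 1/R + 1/(jωL) + jωC
Y = (0.00704 + j0.00160) S
|Y| = 0.00722 S → |Z| = 1/|Y| = 138 Ω, ∠Z = −∠Y = -12.8°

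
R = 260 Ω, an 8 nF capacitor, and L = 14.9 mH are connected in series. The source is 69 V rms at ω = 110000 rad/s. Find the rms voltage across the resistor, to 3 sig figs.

31.7 V

X_L = ωL = 1640 Ω
X_C = 1/(ωC) = 1140 Ω
Net reactance X = X_L − X_C = 503 Ω
Z = 260 + j503 Ω
|Z| = √(260² + 503²) = 566 Ω
I = V/|Z| = 122 mA
V_R = I·|Z_R| = 0.122 × 260 = 31.7 V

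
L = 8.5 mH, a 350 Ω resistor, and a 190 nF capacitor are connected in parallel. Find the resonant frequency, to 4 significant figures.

3.960 kHz

ω₀ = 1/√(LC) = 1/√(0.0085 × 1.9e-07) = 24880 rad/s
f₀ = ω₀/(2π) = 3.960 kHz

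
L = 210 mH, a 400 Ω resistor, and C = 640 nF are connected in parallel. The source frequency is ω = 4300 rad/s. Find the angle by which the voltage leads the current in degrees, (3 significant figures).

-33.3°

X_L = ωL = 903 Ω
X_C = 1/(ωC) = 363 Ω
Parallel: admittances add. Y = 1/R + 1/(jωL) + jωC
Y = (0.00250 + j0.00164) S
|Y| = 0.00299 S → |Z| = 1/|Y| = 334 Ω, ∠Z = −∠Y = -33.3°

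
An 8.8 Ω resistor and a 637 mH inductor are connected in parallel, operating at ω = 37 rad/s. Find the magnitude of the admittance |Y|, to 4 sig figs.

X_L = ωL = 23.57 Ω
Parallel: admittances add. Y = 1/R + 1/(jωL)
Y = (0.1136 − j0.04243) S
|Y| = 0.1213 S → |Z| = 1/|Y| = 8.244 Ω, ∠Z = −∠Y = 20.47°

121.3 mS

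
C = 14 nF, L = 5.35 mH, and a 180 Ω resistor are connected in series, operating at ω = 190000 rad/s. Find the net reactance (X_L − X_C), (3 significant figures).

X_L = ωL = 1020 Ω
X_C = 1/(ωC) = 376 Ω
X = 1020 − 376 = 641 Ω

641 Ω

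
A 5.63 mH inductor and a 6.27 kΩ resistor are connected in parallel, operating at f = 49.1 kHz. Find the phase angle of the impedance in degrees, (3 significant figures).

ω = 2πf = 308500 rad/s
X_L = ωL = 1740 Ω
Parallel: admittances add. Y = 1/R + 1/(jωL)
Y = (0.000159 − j0.000576) S
|Y| = 0.000597 S → |Z| = 1/|Y| = 1670 Ω, ∠Z = −∠Y = 74.5°

74.5°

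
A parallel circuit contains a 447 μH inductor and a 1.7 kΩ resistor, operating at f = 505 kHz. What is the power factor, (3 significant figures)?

ω = 2πf = 3.173e+06 rad/s
X_L = ωL = 1420 Ω
Parallel: admittances add. Y = 1/R + 1/(jωL)
Y = (0.000588 − j0.000705) S
|Y| = 0.000918 S → |Z| = 1/|Y| = 1090 Ω, ∠Z = −∠Y = 50.2°
cos φ = cos(50.2°) = 0.641

0.641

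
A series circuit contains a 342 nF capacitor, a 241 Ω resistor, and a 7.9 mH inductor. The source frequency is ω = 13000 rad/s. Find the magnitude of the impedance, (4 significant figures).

270.2 Ω

X_L = ωL = 102.7 Ω
X_C = 1/(ωC) = 224.9 Ω
Net reactance X = X_L − X_C = -122.2 Ω
Z = 241.0 − j122.2 Ω
|Z| = √(241.0² + 122.2²) = 270.2 Ω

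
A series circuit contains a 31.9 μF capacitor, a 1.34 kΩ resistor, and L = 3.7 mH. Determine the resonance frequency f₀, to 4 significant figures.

463.3 Hz

ω₀ = 1/√(LC) = 1/√(0.0037 × 3.19e-05) = 2911 rad/s
f₀ = ω₀/(2π) = 463.3 Hz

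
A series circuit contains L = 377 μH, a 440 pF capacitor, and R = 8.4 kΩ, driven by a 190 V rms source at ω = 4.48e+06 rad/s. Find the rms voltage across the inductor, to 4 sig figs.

37.83 V

X_L = ωL = 1689 Ω
X_C = 1/(ωC) = 507.3 Ω
Net reactance X = X_L − X_C = 1182 Ω
Z = 8400 + j1182 Ω
|Z| = √(8400² + 1182²) = 8483 Ω
I = V/|Z| = 22.40 mA
V_L = I·|Z_L| = 0.02240 × 1689 = 37.83 V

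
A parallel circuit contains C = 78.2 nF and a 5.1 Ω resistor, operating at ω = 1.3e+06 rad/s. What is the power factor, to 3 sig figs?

X_C = 1/(ωC) = 9.84 Ω
Parallel: admittances add. Y = 1/R + jωC
Y = (0.196 + j0.102) S
|Y| = 0.221 S → |Z| = 1/|Y| = 4.53 Ω, ∠Z = −∠Y = -27.4°
cos φ = cos(-27.4°) = 0.888

0.888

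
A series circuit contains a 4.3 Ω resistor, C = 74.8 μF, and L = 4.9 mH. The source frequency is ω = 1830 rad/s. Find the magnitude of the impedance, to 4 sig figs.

4.610 Ω

X_L = ωL = 8.967 Ω
X_C = 1/(ωC) = 7.305 Ω
Net reactance X = X_L − X_C = 1.662 Ω
Z = 4.300 + j1.662 Ω
|Z| = √(4.300² + 1.662²) = 4.610 Ω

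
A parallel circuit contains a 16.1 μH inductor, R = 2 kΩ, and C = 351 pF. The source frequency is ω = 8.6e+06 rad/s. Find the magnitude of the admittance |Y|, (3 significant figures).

X_L = ωL = 138 Ω
X_C = 1/(ωC) = 331 Ω
Parallel: admittances add. Y = 1/R + 1/(jωL) + jωC
Y = (0.000500 − j0.00420) S
|Y| = 0.00423 S → |Z| = 1/|Y| = 236 Ω, ∠Z = −∠Y = 83.2°

4.23 mS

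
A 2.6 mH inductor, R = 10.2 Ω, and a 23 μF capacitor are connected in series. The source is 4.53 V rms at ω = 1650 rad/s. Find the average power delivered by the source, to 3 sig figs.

354 mW

X_L = ωL = 4.29 Ω
X_C = 1/(ωC) = 26.4 Ω
Net reactance X = X_L − X_C = -22.1 Ω
Z = 10.2 − j22.1 Ω
|Z| = √(10.2² + 22.1²) = 24.3 Ω
∠Z = arctan(-22.1/10.2) = -65.2°
I = V/|Z| = 186 mA
P = VI cos φ = 4.53 × 0.186 × cos(-65.2°) = 354 mW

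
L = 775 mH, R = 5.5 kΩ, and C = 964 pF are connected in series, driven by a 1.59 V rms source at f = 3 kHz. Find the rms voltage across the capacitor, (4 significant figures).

2.145 V

ω = 2πf = 18850 rad/s
X_L = ωL = 14610 Ω
X_C = 1/(ωC) = 55030 Ω
Net reactance X = X_L − X_C = -40420 Ω
Z = 5500 − j40420 Ω
|Z| = √(5500² + 40420²) = 40800 Ω
I = V/|Z| = 38.97 μA
V_C = I·|Z_C| = 3.897e-05 × 55030 = 2.145 V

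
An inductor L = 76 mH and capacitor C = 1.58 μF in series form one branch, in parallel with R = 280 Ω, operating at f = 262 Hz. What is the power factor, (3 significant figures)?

0.680

ω = 2πf = 1646 rad/s
X_L = ωL = 125 Ω
X_C = 1/(ωC) = 384 Ω
Branch 1: Z₁ = R = 280 Ω
Branch 2 (series LC): Z₂ = j(X_L − X_C) = −j259 Ω
Parallel: Z = Z₁Z₂/(Z₁+Z₂), |Z| = 190 Ω, ∠Z = -47.2°
cos φ = cos(-47.2°) = 0.680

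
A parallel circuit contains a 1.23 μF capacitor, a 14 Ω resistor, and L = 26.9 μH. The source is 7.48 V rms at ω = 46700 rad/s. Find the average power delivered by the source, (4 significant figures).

X_L = ωL = 1.256 Ω
X_C = 1/(ωC) = 17.41 Ω
Parallel: admittances add. Y = 1/R + 1/(jωL) + jωC
Y = (0.07143 − j0.7386) S
|Y| = 0.7420 S → |Z| = 1/|Y| = 1.348 Ω, ∠Z = −∠Y = 84.48°
I = V/|Z| = 5.550 A
P = VI cos φ = 7.48 × 5.550 × cos(84.48°) = 3.996 W

3.996 W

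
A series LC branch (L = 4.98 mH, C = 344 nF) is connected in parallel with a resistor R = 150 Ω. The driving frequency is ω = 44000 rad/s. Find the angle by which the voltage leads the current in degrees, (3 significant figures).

44.4°

X_L = ωL = 219 Ω
X_C = 1/(ωC) = 66.1 Ω
Branch 1: Z₁ = R = 150 Ω
Branch 2 (series LC): Z₂ = j(X_L − X_C) = j153 Ω
Parallel: Z = Z₁Z₂/(Z₁+Z₂), |Z| = 107 Ω, ∠Z = 44.4°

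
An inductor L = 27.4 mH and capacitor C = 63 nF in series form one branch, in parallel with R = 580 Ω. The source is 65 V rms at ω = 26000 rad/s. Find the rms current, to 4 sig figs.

647.7 mA

X_L = ωL = 712.4 Ω
X_C = 1/(ωC) = 610.5 Ω
Branch 1: Z₁ = R = 580.0 Ω
Branch 2 (series LC): Z₂ = j(X_L − X_C) = j101.9 Ω
Parallel: Z = Z₁Z₂/(Z₁+Z₂), |Z| = 100.4 Ω, ∠Z = 80.04°
I = V/|Z| = 65/100.4 = 647.7 mA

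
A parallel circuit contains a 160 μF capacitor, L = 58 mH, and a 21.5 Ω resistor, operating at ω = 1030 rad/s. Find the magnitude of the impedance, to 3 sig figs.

6.44 Ω

X_L = ωL = 59.7 Ω
X_C = 1/(ωC) = 6.07 Ω
Parallel: admittances add. Y = 1/R + 1/(jωL) + jωC
Y = (0.0465 + j0.148) S
|Y| = 0.155 S → |Z| = 1/|Y| = 6.44 Ω, ∠Z = −∠Y = -72.6°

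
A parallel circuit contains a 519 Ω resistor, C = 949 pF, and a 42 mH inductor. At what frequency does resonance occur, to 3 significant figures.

ω₀ = 1/√(LC) = 1/√(0.042 × 9.49e-10) = 158400 rad/s
f₀ = ω₀/(2π) = 25.2 kHz

25.2 kHz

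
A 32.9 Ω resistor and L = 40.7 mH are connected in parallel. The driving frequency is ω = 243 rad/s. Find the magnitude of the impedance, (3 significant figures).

X_L = ωL = 9.89 Ω
Parallel: admittances add. Y = 1/R + 1/(jωL)
Y = (0.0304 − j0.101) S
|Y| = 0.106 S → |Z| = 1/|Y| = 9.47 Ω, ∠Z = −∠Y = 73.3°

9.47 Ω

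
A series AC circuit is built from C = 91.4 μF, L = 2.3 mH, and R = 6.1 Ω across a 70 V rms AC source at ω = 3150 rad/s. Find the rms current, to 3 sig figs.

9.76 A

X_L = ωL = 7.25 Ω
X_C = 1/(ωC) = 3.47 Ω
Net reactance X = X_L − X_C = 3.77 Ω
Z = 6.10 + j3.77 Ω
|Z| = √(6.10² + 3.77²) = 7.17 Ω
I = V/|Z| = 70/7.17 = 9.76 A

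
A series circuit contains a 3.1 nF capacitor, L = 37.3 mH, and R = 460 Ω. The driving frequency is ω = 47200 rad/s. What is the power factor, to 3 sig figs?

X_L = ωL = 1760 Ω
X_C = 1/(ωC) = 6830 Ω
Net reactance X = X_L − X_C = -5070 Ω
Z = 460 − j5070 Ω
|Z| = √(460² + 5070²) = 5090 Ω
∠Z = arctan(-5070/460) = -84.8°
cos φ = cos(-84.8°) = 0.0903

0.0903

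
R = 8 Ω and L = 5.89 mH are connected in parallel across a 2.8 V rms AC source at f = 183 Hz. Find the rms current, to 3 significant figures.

542 mA

ω = 2πf = 1150 rad/s
X_L = ωL = 6.77 Ω
Parallel: admittances add. Y = 1/R + 1/(jωL)
Y = (0.125 − j0.148) S
|Y| = 0.193 S → |Z| = 1/|Y| = 5.17 Ω, ∠Z = −∠Y = 49.8°
I = V/|Z| = 2.8/5.17 = 542 mA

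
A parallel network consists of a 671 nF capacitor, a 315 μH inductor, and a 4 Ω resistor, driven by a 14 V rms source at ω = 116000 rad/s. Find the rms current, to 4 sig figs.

3.571 A

X_L = ωL = 36.54 Ω
X_C = 1/(ωC) = 12.85 Ω
Parallel: admittances add. Y = 1/R + 1/(jωL) + jωC
Y = (0.2500 + j0.05047) S
|Y| = 0.2550 S → |Z| = 1/|Y| = 3.921 Ω, ∠Z = −∠Y = -11.41°
I = V/|Z| = 14/3.921 = 3.571 A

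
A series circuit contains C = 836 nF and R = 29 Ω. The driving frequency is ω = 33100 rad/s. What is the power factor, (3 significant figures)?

0.626

X_C = 1/(ωC) = 36.1 Ω
Z = 29.0 − j36.1 Ω
|Z| = √(29.0² + 36.1²) = 46.3 Ω
∠Z = arctan(-36.1/29.0) = -51.3°
cos φ = cos(-51.3°) = 0.626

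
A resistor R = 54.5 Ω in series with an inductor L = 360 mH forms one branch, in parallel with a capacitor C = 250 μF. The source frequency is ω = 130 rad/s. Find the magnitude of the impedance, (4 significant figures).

38.91 Ω

X_L = ωL = 46.80 Ω
X_C = 1/(ωC) = 30.77 Ω
Branch 1 (R+jX_L): Z₁ = 54.50 + j46.80 Ω, |Z₁| = 71.84 Ω
Branch 2 (−jX_C): Z₂ = −j30.77 Ω
Parallel: Z = Z₁Z₂/(Z₁+Z₂), |Z| = 38.91 Ω, ∠Z = -65.74°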